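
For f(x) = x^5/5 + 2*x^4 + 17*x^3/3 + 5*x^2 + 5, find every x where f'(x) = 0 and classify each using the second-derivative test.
f'(x) = x*(x^3 + 8*x^2 + 17*x + 10)

Solve f'(x) = 0:
  Factor: x^4 + 8*x^3 + 17*x^2 + 10*x = x*(x + 1)*(x + 2)*(x + 5) = 0.
  ⇒ x = -5, -2, -1, 0

f''(x) = 4*x^3 + 24*x^2 + 34*x + 10
Second-derivative test at each critical point:
  f''(-5) = -60 < 0 → local maximum
  f''(-2) = 6 > 0 → local minimum
  f''(-1) = -4 < 0 → local maximum
  f''(0) = 10 > 0 → local minimum

Critical points: x = -5 (local maximum); x = -2 (local minimum); x = -1 (local maximum); x = 0 (local minimum)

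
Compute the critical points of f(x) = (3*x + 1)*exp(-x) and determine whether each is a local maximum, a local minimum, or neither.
f'(x) = (2 - 3*x)*exp(-x)

Solve f'(x) = 0:
  f'(x) = (2 - 3*x)·exp(-x) and exp(-x) > 0 for every x, so f'(x) = 0 ⇔ 2 - 3*x = 0.
  2 - 3*x = 0.
  ⇒ x = 2/3

f''(x) = (3*x - 5)*exp(-x)
Second-derivative test at each critical point:
  f''(2/3) = -1.5403 < 0 → local maximum

Critical points: x = 2/3 (local maximum)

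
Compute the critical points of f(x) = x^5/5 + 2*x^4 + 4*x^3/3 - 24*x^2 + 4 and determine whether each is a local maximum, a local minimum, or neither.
f'(x) = x*(x^3 + 8*x^2 + 4*x - 48)

Solve f'(x) = 0:
  Factor: x^4 + 8*x^3 + 4*x^2 - 48*x = x*(x - 2)*(x + 4)*(x + 6) = 0.
  ⇒ x = -6, -4, 0, 2

f''(x) = 4*x^3 + 24*x^2 + 8*x - 48
Second-derivative test at each critical point:
  f''(-6) = -96 < 0 → local maximum
  f''(-4) = 48 > 0 → local minimum
  f''(0) = -48 < 0 → local maximum
  f''(2) = 96 > 0 → local minimum

Critical points: x = -6 (local maximum); x = -4 (local minimum); x = 0 (local maximum); x = 2 (local minimum)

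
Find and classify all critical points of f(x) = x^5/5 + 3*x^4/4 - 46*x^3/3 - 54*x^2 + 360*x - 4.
f'(x) = x^4 + 3*x^3 - 46*x^2 - 108*x + 360

Solve f'(x) = 0:
  Factor: x^4 + 3*x^3 - 46*x^2 - 108*x + 360 = (x - 6)*(x - 2)*(x + 5)*(x + 6) = 0.
  ⇒ x = -6, -5, 2, 6

f''(x) = 4*x^3 + 9*x^2 - 92*x - 108
Second-derivative test at each critical point:
  f''(-6) = -96 < 0 → local maximum
  f''(-5) = 77 > 0 → local minimum
  f''(2) = -224 < 0 → local maximum
  f''(6) = 528 > 0 → local minimum

Critical points: x = -6 (local maximum); x = -5 (local minimum); x = 2 (local maximum); x = 6 (local minimum)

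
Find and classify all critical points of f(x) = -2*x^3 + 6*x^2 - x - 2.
f'(x) = -6*x^2 + 12*x - 1

Solve f'(x) = 0:
  6*x^2 - 12*x + 1 = 0 has no rational roots; quadratic formula: x = (12 ± √120)/12.
  ⇒ x = 1 - sqrt(30)/6 ≈ 0.0871, sqrt(30)/6 + 1 ≈ 1.9129

f''(x) = 12 - 12*x
Second-derivative test at each critical point:
  f''(0.0871) = 10.9545 > 0 → local minimum
  f''(1.9129) = -10.9545 < 0 → local maximum

Critical points: x = 1 - sqrt(30)/6 ≈ 0.0871 (local minimum); x = sqrt(30)/6 + 1 ≈ 1.9129 (local maximum)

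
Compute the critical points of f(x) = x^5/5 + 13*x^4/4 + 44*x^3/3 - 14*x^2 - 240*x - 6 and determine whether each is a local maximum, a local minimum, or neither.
f'(x) = x^4 + 13*x^3 + 44*x^2 - 28*x - 240

Solve f'(x) = 0:
  Factor: x^4 + 13*x^3 + 44*x^2 - 28*x - 240 = (x - 2)*(x + 4)*(x + 5)*(x + 6) = 0.
  ⇒ x = -6, -5, -4, 2

f''(x) = 4*x^3 + 39*x^2 + 88*x - 28
Second-derivative test at each critical point:
  f''(-6) = -16 < 0 → local maximum
  f''(-5) = 7 > 0 → local minimum
  f''(-4) = -12 < 0 → local maximum
  f''(2) = 336 > 0 → local minimum

Critical points: x = -6 (local maximum); x = -5 (local minimum); x = -4 (local maximum); x = 2 (local minimum)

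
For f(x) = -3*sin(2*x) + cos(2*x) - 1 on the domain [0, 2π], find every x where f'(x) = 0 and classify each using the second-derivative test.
f'(x) = -2*sin(2*x) - 6*cos(2*x)

Solve f'(x) = 0 on [0, 2π]:
  f'(x) = 0 ⇔ -3*cos(2*x) = sin(2*x) ⇔ tan(2*x) = -3, i.e. 2*x = arctan(-3) + nπ; keep the solutions lying in [0, 2π].
  ⇒ x = -atan(3)/2 + pi/2 ≈ 0.9463, pi - atan(3)/2 ≈ 2.5171, -atan(3)/2 + 3*pi/2 ≈ 4.0879, -atan(3)/2 + 2*pi ≈ 5.6587

f''(x) = 12*sin(2*x) - 4*cos(2*x)
Second-derivative test at each critical point:
  f''(0.9463) = 12.6491 > 0 → local minimum
  f''(2.5171) = -12.6491 < 0 → local maximum
  f''(4.0879) = 12.6491 > 0 → local minimum
  f''(5.6587) = -12.6491 < 0 → local maximum

Critical points: x = -atan(3)/2 + pi/2 ≈ 0.9463 (local minimum); x = pi - atan(3)/2 ≈ 2.5171 (local maximum); x = -atan(3)/2 + 3*pi/2 ≈ 4.0879 (local minimum); x = -atan(3)/2 + 2*pi ≈ 5.6587 (local maximum)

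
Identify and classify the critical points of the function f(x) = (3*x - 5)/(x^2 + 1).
f'(x) = (-3*x^2 + 10*x + 3)/(x^4 + 2*x^2 + 1)

Solve f'(x) = 0:
  f'(x) = -(3*x^2 - 10*x - 3)/(x^2 + 1)^2; the denominator is positive wherever f is defined, so f'(x) = 0 ⇔ -3*x^2 + 10*x + 3 = 0.
  3*x^2 - 10*x - 3 = 0 has no rational roots; quadratic formula: x = (10 ± √136)/6.
  ⇒ x = 5/3 - sqrt(34)/3 ≈ -0.2770, 5/3 + sqrt(34)/3 ≈ 3.6103

f''(x) = 2*(4*x^2*(3*x - 5) + (5 - 9*x)*(x^2 + 1))/(x^2 + 1)^3
Second-derivative test at each critical point:
  f''(-0.2770) = 10.0592 > 0 → local minimum
  f''(3.6103) = -0.0592 < 0 → local maximum

Critical points: x = 5/3 - sqrt(34)/3 ≈ -0.2770 (local minimum); x = 5/3 + sqrt(34)/3 ≈ 3.6103 (local maximum)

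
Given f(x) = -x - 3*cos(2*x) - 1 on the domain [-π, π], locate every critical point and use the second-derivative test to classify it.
f'(x) = 6*sin(2*x) - 1

Solve f'(x) = 0 on [-π, π]:
  f'(x) = 0 ⇔ sin(2*x) = 1/6, i.e. 2*x = arcsin(1/6) + 2nπ or 2*x = π − arcsin(1/6) + 2nπ; keep the solutions lying in [-π, π].
  ⇒ x = -pi + asin(1/6)/2 ≈ -3.0579, -pi/2 - asin(1/6)/2 ≈ -1.6545, asin(1/6)/2 ≈ 0.0837, -asin(1/6)/2 + pi/2 ≈ 1.4871

f''(x) = 12*cos(2*x)
Second-derivative test at each critical point:
  f''(-3.0579) = 11.8322 > 0 → local minimum
  f''(-1.6545) = -11.8322 < 0 → local maximum
  f''(0.0837) = 11.8322 > 0 → local minimum
  f''(1.4871) = -11.8322 < 0 → local maximum

Critical points: x = -pi + asin(1/6)/2 ≈ -3.0579 (local minimum); x = -pi/2 - asin(1/6)/2 ≈ -1.6545 (local maximum); x = asin(1/6)/2 ≈ 0.0837 (local minimum); x = -asin(1/6)/2 + pi/2 ≈ 1.4871 (local maximum)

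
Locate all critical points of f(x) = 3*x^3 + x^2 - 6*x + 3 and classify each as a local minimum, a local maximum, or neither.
f'(x) = 9*x^2 + 2*x - 6

Solve f'(x) = 0:
  9*x^2 + 2*x - 6 = 0 has no rational roots; quadratic formula: x = (-2 ± √220)/18.
  ⇒ x = -sqrt(55)/9 - 1/9 ≈ -0.9351, -1/9 + sqrt(55)/9 ≈ 0.7129

f''(x) = 18*x + 2
Second-derivative test at each critical point:
  f''(-0.9351) = -14.8324 < 0 → local maximum
  f''(0.7129) = 14.8324 > 0 → local minimum

Critical points: x = -sqrt(55)/9 - 1/9 ≈ -0.9351 (local maximum); x = -1/9 + sqrt(55)/9 ≈ 0.7129 (local minimum)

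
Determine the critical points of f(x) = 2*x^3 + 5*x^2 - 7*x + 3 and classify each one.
f'(x) = 6*x^2 + 10*x - 7

Solve f'(x) = 0:
  6*x^2 + 10*x - 7 = 0 has no rational roots; quadratic formula: x = (-10 ± √268)/12.
  ⇒ x = -sqrt(67)/6 - 5/6 ≈ -2.1976, -5/6 + sqrt(67)/6 ≈ 0.5309

f''(x) = 12*x + 10
Second-derivative test at each critical point:
  f''(-2.1976) = -16.3707 < 0 → local maximum
  f''(0.5309) = 16.3707 > 0 → local minimum

Critical points: x = -sqrt(67)/6 - 5/6 ≈ -2.1976 (local maximum); x = -5/6 + sqrt(67)/6 ≈ 0.5309 (local minimum)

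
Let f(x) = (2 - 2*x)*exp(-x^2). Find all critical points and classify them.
f'(x) = 2*(2*x*(x - 1) - 1)*exp(-x^2)

Solve f'(x) = 0:
  f'(x) = (4*x^2 - 4*x - 2)·exp(-x^2) and exp(-x^2) > 0 for every x, so f'(x) = 0 ⇔ 4*x^2 - 4*x - 2 = 0.
  Factor: 4*x^2 - 4*x - 2 = 2*(2*x^2 - 2*x - 1); 2*x^2 - 2*x - 1 = 0 has no rational roots; quadratic formula: x = (2 ± √12)/4.
  ⇒ x = 1/2 - sqrt(3)/2 ≈ -0.3660, 1/2 + sqrt(3)/2 ≈ 1.3660

f''(x) = 4*(2*x^2*(1 - x) + 3*x - 1)*exp(-x^2)
Second-derivative test at each critical point:
  f''(-0.3660) = -6.0595 < 0 → local maximum
  f''(1.3660) = 1.0721 > 0 → local minimum

Critical points: x = 1/2 - sqrt(3)/2 ≈ -0.3660 (local maximum); x = 1/2 + sqrt(3)/2 ≈ 1.3660 (local minimum)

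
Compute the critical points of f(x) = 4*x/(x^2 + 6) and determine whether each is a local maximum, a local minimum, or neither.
f'(x) = 4*(6 - x^2)/(x^4 + 12*x^2 + 36)

Solve f'(x) = 0:
  f'(x) = -4*(x^2 - 6)/(x^2 + 6)^2; the denominator is positive wherever f is defined, so f'(x) = 0 ⇔ 24 - 4*x^2 = 0.
  Factor: 24 - 4*x^2 = -4*(x^2 - 6); x^2 - 6 = 0 has no rational roots; quadratic formula: x = (0 ± √24)/2.
  ⇒ x = -sqrt(6) ≈ -2.4495, sqrt(6) ≈ 2.4495

f''(x) = 8*x*(x^2 - 18)/(x^2 + 6)^3
Second-derivative test at each critical point:
  f''(-2.4495) = 0.1361 > 0 → local minimum
  f''(2.4495) = -0.1361 < 0 → local maximum

Critical points: x = -sqrt(6) ≈ -2.4495 (local minimum); x = sqrt(6) ≈ 2.4495 (local maximum)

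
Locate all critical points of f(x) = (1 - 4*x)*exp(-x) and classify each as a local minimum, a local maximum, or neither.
f'(x) = (4*x - 5)*exp(-x)

Solve f'(x) = 0:
  f'(x) = (4*x - 5)·exp(-x) and exp(-x) > 0 for every x, so f'(x) = 0 ⇔ 4*x - 5 = 0.
  4*x - 5 = 0.
  ⇒ x = 5/4

f''(x) = (9 - 4*x)*exp(-x)
Second-derivative test at each critical point:
  f''(5/4) = 1.1460 > 0 → local minimum

Critical points: x = 5/4 (local minimum)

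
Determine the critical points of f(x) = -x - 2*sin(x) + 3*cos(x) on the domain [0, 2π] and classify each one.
f'(x) = -3*sin(x) - 2*cos(x) - 1

Solve f'(x) = 0 on [0, 2π]:
  f'(x) = 0 ⇔ -3*sin(x) - 2*cos(x) = 1. Write the left side as R·cos(x + φ) with R = √((-2)² + 3²) = sqrt(13), cos φ = -2*sqrt(13)/13, sin φ = 3*sqrt(13)/13; then cos(x + φ) = sqrt(13)/13. Solve for x and keep the solutions lying in [0, 2π].
  ⇒ x = atan((-3 + 4*sqrt(3))/(-6*sqrt(3) - 2)) + pi ≈ 2.8346, atan((-4*sqrt(3) - 3)/(-2 + 6*sqrt(3))) + 2*pi ≈ 5.4141

f''(x) = 2*sin(x) - 3*cos(x)
Second-derivative test at each critical point:
  f''(2.8346) = 3.4641 > 0 → local minimum
  f''(5.4141) = -3.4641 < 0 → local maximum

Critical points: x = atan((-3 + 4*sqrt(3))/(-6*sqrt(3) - 2)) + pi ≈ 2.8346 (local minimum); x = atan((-4*sqrt(3) - 3)/(-2 + 6*sqrt(3))) + 2*pi ≈ 5.4141 (local maximum)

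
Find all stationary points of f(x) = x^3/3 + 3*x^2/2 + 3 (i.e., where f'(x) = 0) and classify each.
f'(x) = x*(x + 3)

Solve f'(x) = 0:
  Factor: x^2 + 3*x = x*(x + 3) = 0.
  ⇒ x = -3, 0

f''(x) = 2*x + 3
Second-derivative test at each critical point:
  f''(-3) = -3 < 0 → local maximum
  f''(0) = 3 > 0 → local minimum

Critical points: x = -3 (local maximum); x = 0 (local minimum)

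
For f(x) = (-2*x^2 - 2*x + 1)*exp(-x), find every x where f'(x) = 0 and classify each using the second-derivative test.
f'(x) = (2*x^2 - 2*x - 3)*exp(-x)

Solve f'(x) = 0:
  f'(x) = (2*x^2 - 2*x - 3)·exp(-x) and exp(-x) > 0 for every x, so f'(x) = 0 ⇔ 2*x^2 - 2*x - 3 = 0.
  2*x^2 - 2*x - 3 = 0 has no rational roots; quadratic formula: x = (2 ± √28)/4.
  ⇒ x = 1/2 - sqrt(7)/2 ≈ -0.8229, 1/2 + sqrt(7)/2 ≈ 1.8229

f''(x) = (-2*x^2 + 6*x + 1)*exp(-x)
Second-derivative test at each critical point:
  f''(-0.8229) = -12.0490 < 0 → local maximum
  f''(1.8229) = 0.8549 > 0 → local minimum

Critical points: x = 1/2 - sqrt(7)/2 ≈ -0.8229 (local maximum); x = 1/2 + sqrt(7)/2 ≈ 1.8229 (local minimum)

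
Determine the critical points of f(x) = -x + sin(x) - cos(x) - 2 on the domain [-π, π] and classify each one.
f'(x) = sin(x) + cos(x) - 1

Solve f'(x) = 0 on [-π, π]:
  f'(x) = 0 ⇔ sin(x) + cos(x) = 1. Write the left side as R·cos(x + φ) with R = √(1² + (-1)²) = sqrt(2), cos φ = sqrt(2)/2, sin φ = -sqrt(2)/2; then cos(x + φ) = sqrt(2)/2. Solve for x and keep the solutions lying in [-π, π].
  ⇒ x = 0, pi/2 ≈ 1.5708

f''(x) = -sin(x) + cos(x)
Second-derivative test at each critical point:
  f''(0) = 1 > 0 → local minimum
  f''(1.5708) = -1 < 0 → local maximum

Critical points: x = 0 (local minimum); x = pi/2 ≈ 1.5708 (local maximum)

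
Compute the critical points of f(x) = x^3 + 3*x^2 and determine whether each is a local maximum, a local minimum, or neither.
f'(x) = 3*x*(x + 2)

Solve f'(x) = 0:
  Factor: 3*x^2 + 6*x = 3*x*(x + 2) = 0.
  ⇒ x = -2, 0

f''(x) = 6*x + 6
Second-derivative test at each critical point:
  f''(-2) = -6 < 0 → local maximum
  f''(0) = 6 > 0 → local minimum

Critical points: x = -2 (local maximum); x = 0 (local minimum)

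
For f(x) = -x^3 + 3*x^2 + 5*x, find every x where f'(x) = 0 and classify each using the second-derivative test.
f'(x) = -3*x^2 + 6*x + 5

Solve f'(x) = 0:
  3*x^2 - 6*x - 5 = 0 has no rational roots; quadratic formula: x = (6 ± √96)/6.
  ⇒ x = 1 - 2*sqrt(6)/3 ≈ -0.6330, 1 + 2*sqrt(6)/3 ≈ 2.6330

f''(x) = 6 - 6*x
Second-derivative test at each critical point:
  f''(-0.6330) = 9.7980 > 0 → local minimum
  f''(2.6330) = -9.7980 < 0 → local maximum

Critical points: x = 1 - 2*sqrt(6)/3 ≈ -0.6330 (local minimum); x = 1 + 2*sqrt(6)/3 ≈ 2.6330 (local maximum)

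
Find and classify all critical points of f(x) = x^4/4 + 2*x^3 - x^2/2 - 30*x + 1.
f'(x) = x^3 + 6*x^2 - x - 30

Solve f'(x) = 0:
  Factor: x^3 + 6*x^2 - x - 30 = (x - 2)*(x + 3)*(x + 5) = 0.
  ⇒ x = -5, -3, 2

f''(x) = 3*x^2 + 12*x - 1
Second-derivative test at each critical point:
  f''(-5) = 14 > 0 → local minimum
  f''(-3) = -10 < 0 → local maximum
  f''(2) = 35 > 0 → local minimum

Critical points: x = -5 (local minimum); x = -3 (local maximum); x = 2 (local minimum)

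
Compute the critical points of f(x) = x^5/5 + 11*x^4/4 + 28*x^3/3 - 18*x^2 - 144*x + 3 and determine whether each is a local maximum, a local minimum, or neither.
f'(x) = x^4 + 11*x^3 + 28*x^2 - 36*x - 144

Solve f'(x) = 0:
  Factor: x^4 + 11*x^3 + 28*x^2 - 36*x - 144 = (x - 2)*(x + 3)*(x + 4)*(x + 6) = 0.
  ⇒ x = -6, -4, -3, 2

f''(x) = 4*x^3 + 33*x^2 + 56*x - 36
Second-derivative test at each critical point:
  f''(-6) = -48 < 0 → local maximum
  f''(-4) = 12 > 0 → local minimum
  f''(-3) = -15 < 0 → local maximum
  f''(2) = 240 > 0 → local minimum

Critical points: x = -6 (local maximum); x = -4 (local minimum); x = -3 (local maximum); x = 2 (local minimum)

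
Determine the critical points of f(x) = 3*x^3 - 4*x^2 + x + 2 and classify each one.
f'(x) = 9*x^2 - 8*x + 1

Solve f'(x) = 0:
  9*x^2 - 8*x + 1 = 0 has no rational roots; quadratic formula: x = (8 ± √28)/18.
  ⇒ x = 4/9 - sqrt(7)/9 ≈ 0.1505, sqrt(7)/9 + 4/9 ≈ 0.7384

f''(x) = 18*x - 8
Second-derivative test at each critical point:
  f''(0.1505) = -5.2915 < 0 → local maximum
  f''(0.7384) = 5.2915 > 0 → local minimum

Critical points: x = 4/9 - sqrt(7)/9 ≈ 0.1505 (local maximum); x = sqrt(7)/9 + 4/9 ≈ 0.7384 (local minimum)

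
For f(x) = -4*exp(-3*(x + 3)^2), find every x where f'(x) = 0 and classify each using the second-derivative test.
f'(x) = 24*(x + 3)*exp(-3*(x + 3)^2)

Solve f'(x) = 0:
  f'(x) = (24*x + 72)·exp(-3*(x + 3)^2) and exp(-3*(x + 3)^2) > 0 for every x, so f'(x) = 0 ⇔ 24*x + 72 = 0.
  Factor: 24*x + 72 = 24*(x + 3) = 0.
  ⇒ x = -3

f''(x) = 24*(1 - 6*(x + 3)^2)*exp(-3*(x + 3)^2)
Second-derivative test at each critical point:
  f''(-3) = 24 > 0 → local minimum

Critical points: x = -3 (local minimum)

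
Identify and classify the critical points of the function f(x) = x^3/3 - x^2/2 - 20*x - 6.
f'(x) = x^2 - x - 20

Solve f'(x) = 0:
  Factor: x^2 - x - 20 = (x - 5)*(x + 4) = 0.
  ⇒ x = -4, 5

f''(x) = 2*x - 1
Second-derivative test at each critical point:
  f''(-4) = -9 < 0 → local maximum
  f''(5) = 9 > 0 → local minimum

Critical points: x = -4 (local maximum); x = 5 (local minimum)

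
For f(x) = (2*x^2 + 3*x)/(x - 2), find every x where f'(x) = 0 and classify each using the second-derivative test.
f'(x) = 2*(x^2 - 4*x - 3)/(x^2 - 4*x + 4)

Solve f'(x) = 0:
  f'(x) = 2*(x^2 - 4*x - 3)/(x - 2)^2; the denominator is positive wherever f is defined, so f'(x) = 0 ⇔ 2*x^2 - 8*x - 6 = 0.
  Factor: 2*x^2 - 8*x - 6 = 2*(x^2 - 4*x - 3); x^2 - 4*x - 3 = 0 has no rational roots; quadratic formula: x = (4 ± √28)/2.
  ⇒ x = 2 - sqrt(7) ≈ -0.6458, 2 + sqrt(7) ≈ 4.6458

f''(x) = 28/(x^3 - 6*x^2 + 12*x - 8)
Second-derivative test at each critical point:
  f''(-0.6458) = -1.5119 < 0 → local maximum
  f''(4.6458) = 1.5119 > 0 → local minimum

Critical points: x = 2 - sqrt(7) ≈ -0.6458 (local maximum); x = 2 + sqrt(7) ≈ 4.6458 (local minimum)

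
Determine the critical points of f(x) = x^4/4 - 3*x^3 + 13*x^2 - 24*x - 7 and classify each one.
f'(x) = x^3 - 9*x^2 + 26*x - 24

Solve f'(x) = 0:
  Factor: x^3 - 9*x^2 + 26*x - 24 = (x - 4)*(x - 3)*(x - 2) = 0.
  ⇒ x = 2, 3, 4

f''(x) = 3*x^2 - 18*x + 26
Second-derivative test at each critical point:
  f''(2) = 2 > 0 → local minimum
  f''(3) = -1 < 0 → local maximum
  f''(4) = 2 > 0 → local minimum

Critical points: x = 2 (local minimum); x = 3 (local maximum); x = 4 (local minimum)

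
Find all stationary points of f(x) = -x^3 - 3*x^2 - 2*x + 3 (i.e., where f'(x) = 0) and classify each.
f'(x) = -3*x^2 - 6*x - 2

Solve f'(x) = 0:
  3*x^2 + 6*x + 2 = 0 has no rational roots; quadratic formula: x = (-6 ± √12)/6.
  ⇒ x = -1 - sqrt(3)/3 ≈ -1.5774, -1 + sqrt(3)/3 ≈ -0.4226

f''(x) = -6*x - 6
Second-derivative test at each critical point:
  f''(-1.5774) = 3.4641 > 0 → local minimum
  f''(-0.4226) = -3.4641 < 0 → local maximum

Critical points: x = -1 - sqrt(3)/3 ≈ -1.5774 (local minimum); x = -1 + sqrt(3)/3 ≈ -0.4226 (local maximum)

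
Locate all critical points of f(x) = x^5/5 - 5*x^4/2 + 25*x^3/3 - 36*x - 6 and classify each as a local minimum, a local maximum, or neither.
f'(x) = x^4 - 10*x^3 + 25*x^2 - 36

Solve f'(x) = 0:
  Factor: x^4 - 10*x^3 + 25*x^2 - 36 = (x - 6)*(x - 3)*(x - 2)*(x + 1) = 0.
  ⇒ x = -1, 2, 3, 6

f''(x) = 2*x*(2*x^2 - 15*x + 25)
Second-derivative test at each critical point:
  f''(-1) = -84 < 0 → local maximum
  f''(2) = 12 > 0 → local minimum
  f''(3) = -12 < 0 → local maximum
  f''(6) = 84 > 0 → local minimum

Critical points: x = -1 (local maximum); x = 2 (local minimum); x = 3 (local maximum); x = 6 (local minimum)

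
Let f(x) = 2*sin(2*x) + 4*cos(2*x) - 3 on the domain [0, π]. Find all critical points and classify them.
f'(x) = -8*sin(2*x) + 4*cos(2*x)

Solve f'(x) = 0 on [0, π]:
  f'(x) = 0 ⇔ 2*cos(2*x) = 4*sin(2*x) ⇔ tan(2*x) = 1/2, i.e. 2*x = arctan(1/2) + nπ; keep the solutions lying in [0, π].
  ⇒ x = atan(1/2)/2 ≈ 0.2318, atan(1/2)/2 + pi/2 ≈ 1.8026

f''(x) = -8*sin(2*x) - 16*cos(2*x)
Second-derivative test at each critical point:
  f''(0.2318) = -17.8885 < 0 → local maximum
  f''(1.8026) = 17.8885 > 0 → local minimum

Critical points: x = atan(1/2)/2 ≈ 0.2318 (local maximum); x = atan(1/2)/2 + pi/2 ≈ 1.8026 (local minimum)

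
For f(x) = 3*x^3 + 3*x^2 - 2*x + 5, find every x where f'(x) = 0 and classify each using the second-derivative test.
f'(x) = 9*x^2 + 6*x - 2

Solve f'(x) = 0:
  9*x^2 + 6*x - 2 = 0 has no rational roots; quadratic formula: x = (-6 ± √108)/18.
  ⇒ x = -sqrt(3)/3 - 1/3 ≈ -0.9107, -1/3 + sqrt(3)/3 ≈ 0.2440

f''(x) = 18*x + 6
Second-derivative test at each critical point:
  f''(-0.9107) = -10.3923 < 0 → local maximum
  f''(0.2440) = 10.3923 > 0 → local minimum

Critical points: x = -sqrt(3)/3 - 1/3 ≈ -0.9107 (local maximum); x = -1/3 + sqrt(3)/3 ≈ 0.2440 (local minimum)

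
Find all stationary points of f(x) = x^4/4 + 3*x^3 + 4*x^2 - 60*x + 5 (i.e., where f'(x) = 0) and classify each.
f'(x) = x^3 + 9*x^2 + 8*x - 60

Solve f'(x) = 0:
  Factor: x^3 + 9*x^2 + 8*x - 60 = (x - 2)*(x + 5)*(x + 6) = 0.
  ⇒ x = -6, -5, 2

f''(x) = 3*x^2 + 18*x + 8
Second-derivative test at each critical point:
  f''(-6) = 8 > 0 → local minimum
  f''(-5) = -7 < 0 → local maximum
  f''(2) = 56 > 0 → local minimum

Critical points: x = -6 (local minimum); x = -5 (local maximum); x = 2 (local minimum)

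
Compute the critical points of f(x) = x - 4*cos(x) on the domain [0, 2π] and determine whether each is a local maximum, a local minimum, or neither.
f'(x) = 4*sin(x) + 1

Solve f'(x) = 0 on [0, 2π]:
  f'(x) = 0 ⇔ sin(x) = -1/4, i.e. x = arcsin(-1/4) + 2nπ or x = π − arcsin(-1/4) + 2nπ; keep the solutions lying in [0, 2π].
  ⇒ x = asin(1/4) + pi ≈ 3.3943, -asin(1/4) + 2*pi ≈ 6.0305

f''(x) = 4*cos(x)
Second-derivative test at each critical point:
  f''(3.3943) = -3.8730 < 0 → local maximum
  f''(6.0305) = 3.8730 > 0 → local minimum

Critical points: x = asin(1/4) + pi ≈ 3.3943 (local maximum); x = -asin(1/4) + 2*pi ≈ 6.0305 (local minimum)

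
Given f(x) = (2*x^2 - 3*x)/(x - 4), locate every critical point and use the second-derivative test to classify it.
f'(x) = 2*(x^2 - 8*x + 6)/(x^2 - 8*x + 16)

Solve f'(x) = 0:
  f'(x) = 2*(x^2 - 8*x + 6)/(x - 4)^2; the denominator is positive wherever f is defined, so f'(x) = 0 ⇔ 2*x^2 - 16*x + 12 = 0.
  Factor: 2*x^2 - 16*x + 12 = 2*(x^2 - 8*x + 6); x^2 - 8*x + 6 = 0 has no rational roots; quadratic formula: x = (8 ± √40)/2.
  ⇒ x = 4 - sqrt(10) ≈ 0.8377, sqrt(10) + 4 ≈ 7.1623

f''(x) = 40/(x^3 - 12*x^2 + 48*x - 64)
Second-derivative test at each critical point:
  f''(0.8377) = -1.2649 < 0 → local maximum
  f''(7.1623) = 1.2649 > 0 → local minimum

Critical points: x = 4 - sqrt(10) ≈ 0.8377 (local maximum); x = sqrt(10) + 4 ≈ 7.1623 (local minimum)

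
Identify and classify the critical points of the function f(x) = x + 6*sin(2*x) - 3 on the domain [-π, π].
f'(x) = 12*cos(2*x) + 1

Solve f'(x) = 0 on [-π, π]:
  f'(x) = 0 ⇔ cos(2*x) = -1/12, i.e. 2*x = ±arccos(-1/12) + 2nπ; keep the solutions lying in [-π, π].
  ⇒ x = -pi + acos(-1/12)/2 ≈ -2.3145, -acos(-1/12)/2 ≈ -0.8271, acos(-1/12)/2 ≈ 0.8271, pi - acos(-1/12)/2 ≈ 2.3145

f''(x) = -24*sin(2*x)
Second-derivative test at each critical point:
  f''(-2.3145) = -23.9165 < 0 → local maximum
  f''(-0.8271) = 23.9165 > 0 → local minimum
  f''(0.8271) = -23.9165 < 0 → local maximum
  f''(2.3145) = 23.9165 > 0 → local minimum

Critical points: x = -pi + acos(-1/12)/2 ≈ -2.3145 (local maximum); x = -acos(-1/12)/2 ≈ -0.8271 (local minimum); x = acos(-1/12)/2 ≈ 0.8271 (local maximum); x = pi - acos(-1/12)/2 ≈ 2.3145 (local minimum)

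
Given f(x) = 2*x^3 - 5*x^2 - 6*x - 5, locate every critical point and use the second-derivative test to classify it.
f'(x) = 6*x^2 - 10*x - 6

Solve f'(x) = 0:
  Factor: 6*x^2 - 10*x - 6 = 2*(3*x^2 - 5*x - 3); 3*x^2 - 5*x - 3 = 0 has no rational roots; quadratic formula: x = (5 ± √61)/6.
  ⇒ x = 5/6 - sqrt(61)/6 ≈ -0.4684, 5/6 + sqrt(61)/6 ≈ 2.1350

f''(x) = 12*x - 10
Second-derivative test at each critical point:
  f''(-0.4684) = -15.6205 < 0 → local maximum
  f''(2.1350) = 15.6205 > 0 → local minimum

Critical points: x = 5/6 - sqrt(61)/6 ≈ -0.4684 (local maximum); x = 5/6 + sqrt(61)/6 ≈ 2.1350 (local minimum)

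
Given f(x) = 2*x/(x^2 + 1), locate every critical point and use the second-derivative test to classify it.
f'(x) = 2*(1 - x^2)/(x^4 + 2*x^2 + 1)

Solve f'(x) = 0:
  f'(x) = -2*(x - 1)*(x + 1)/(x^2 + 1)^2; the denominator is positive wherever f is defined, so f'(x) = 0 ⇔ 2 - 2*x^2 = 0.
  Factor: 2 - 2*x^2 = -2*(x - 1)*(x + 1) = 0.
  ⇒ x = -1, 1

f''(x) = 4*x*(x^2 - 3)/(x^2 + 1)^3
Second-derivative test at each critical point:
  f''(-1) = 1 > 0 → local minimum
  f''(1) = -1 < 0 → local maximum

Critical points: x = -1 (local minimum); x = 1 (local maximum)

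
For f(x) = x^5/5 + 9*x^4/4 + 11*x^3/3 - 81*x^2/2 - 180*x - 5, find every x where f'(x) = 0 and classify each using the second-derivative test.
f'(x) = x^4 + 9*x^3 + 11*x^2 - 81*x - 180

Solve f'(x) = 0:
  Factor: x^4 + 9*x^3 + 11*x^2 - 81*x - 180 = (x - 3)*(x + 3)*(x + 4)*(x + 5) = 0.
  ⇒ x = -5, -4, -3, 3

f''(x) = 4*x^3 + 27*x^2 + 22*x - 81
Second-derivative test at each critical point:
  f''(-5) = -16 < 0 → local maximum
  f''(-4) = 7 > 0 → local minimum
  f''(-3) = -12 < 0 → local maximum
  f''(3) = 336 > 0 → local minimum

Critical points: x = -5 (local maximum); x = -4 (local minimum); x = -3 (local maximum); x = 3 (local minimum)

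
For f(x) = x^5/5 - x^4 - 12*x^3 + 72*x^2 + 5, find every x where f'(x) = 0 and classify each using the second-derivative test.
f'(x) = x*(x^3 - 4*x^2 - 36*x + 144)

Solve f'(x) = 0:
  Factor: x^4 - 4*x^3 - 36*x^2 + 144*x = x*(x - 6)*(x - 4)*(x + 6) = 0.
  ⇒ x = -6, 0, 4, 6

f''(x) = 4*x^3 - 12*x^2 - 72*x + 144
Second-derivative test at each critical point:
  f''(-6) = -720 < 0 → local maximum
  f''(0) = 144 > 0 → local minimum
  f''(4) = -80 < 0 → local maximum
  f''(6) = 144 > 0 → local minimum

Critical points: x = -6 (local maximum); x = 0 (local minimum); x = 4 (local maximum); x = 6 (local minimum)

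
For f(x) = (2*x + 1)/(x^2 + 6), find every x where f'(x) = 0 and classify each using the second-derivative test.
f'(x) = 2*(-x^2 - x + 6)/(x^4 + 12*x^2 + 36)

Solve f'(x) = 0:
  f'(x) = -2*(x - 2)*(x + 3)/(x^2 + 6)^2; the denominator is positive wherever f is defined, so f'(x) = 0 ⇔ -2*x^2 - 2*x + 12 = 0.
  Factor: -2*x^2 - 2*x + 12 = -2*(x - 2)*(x + 3) = 0.
  ⇒ x = -3, 2

f''(x) = 2*(4*x^2*(2*x + 1) - (6*x + 1)*(x^2 + 6))/(x^2 + 6)^3
Second-derivative test at each critical point:
  f''(-3) = 2/45 > 0 → local minimum
  f''(2) = -1/10 < 0 → local maximum

Critical points: x = -3 (local minimum); x = 2 (local maximum)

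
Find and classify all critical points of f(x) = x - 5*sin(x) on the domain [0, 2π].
f'(x) = 1 - 5*cos(x)

Solve f'(x) = 0 on [0, 2π]:
  f'(x) = 0 ⇔ cos(x) = 1/5, i.e. x = ±arccos(1/5) + 2nπ; keep the solutions lying in [0, 2π].
  ⇒ x = acos(1/5) ≈ 1.3694, -acos(1/5) + 2*pi ≈ 4.9137

f''(x) = 5*sin(x)
Second-derivative test at each critical point:
  f''(1.3694) = 4.8990 > 0 → local minimum
  f''(4.9137) = -4.8990 < 0 → local maximum

Critical points: x = acos(1/5) ≈ 1.3694 (local minimum); x = -acos(1/5) + 2*pi ≈ 4.9137 (local maximum)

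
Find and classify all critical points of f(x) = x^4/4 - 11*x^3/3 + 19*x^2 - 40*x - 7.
f'(x) = x^3 - 11*x^2 + 38*x - 40

Solve f'(x) = 0:
  Factor: x^3 - 11*x^2 + 38*x - 40 = (x - 5)*(x - 4)*(x - 2) = 0.
  ⇒ x = 2, 4, 5

f''(x) = 3*x^2 - 22*x + 38
Second-derivative test at each critical point:
  f''(2) = 6 > 0 → local minimum
  f''(4) = -2 < 0 → local maximum
  f''(5) = 3 > 0 → local minimum

Critical points: x = 2 (local minimum); x = 4 (local maximum); x = 5 (local minimum)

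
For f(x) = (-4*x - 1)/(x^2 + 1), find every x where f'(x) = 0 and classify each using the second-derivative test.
f'(x) = 2*(2*x^2 + x - 2)/(x^4 + 2*x^2 + 1)

Solve f'(x) = 0:
  f'(x) = 2*(2*x^2 + x - 2)/(x^2 + 1)^2; the denominator is positive wherever f is defined, so f'(x) = 0 ⇔ 4*x^2 + 2*x - 4 = 0.
  Factor: 4*x^2 + 2*x - 4 = 2*(2*x^2 + x - 2); 2*x^2 + x - 2 = 0 has no rational roots; quadratic formula: x = (-1 ± √17)/4.
  ⇒ x = -sqrt(17)/4 - 1/4 ≈ -1.2808, -1/4 + sqrt(17)/4 ≈ 0.7808

f''(x) = 2*(-4*x^2*(4*x + 1) + (12*x + 1)*(x^2 + 1))/(x^2 + 1)^3
Second-derivative test at each critical point:
  f''(-1.2808) = -1.1828 < 0 → local maximum
  f''(0.7808) = 3.1828 > 0 → local minimum

Critical points: x = -sqrt(17)/4 - 1/4 ≈ -1.2808 (local maximum); x = -1/4 + sqrt(17)/4 ≈ 0.7808 (local minimum)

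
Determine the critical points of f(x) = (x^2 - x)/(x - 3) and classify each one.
f'(x) = (x^2 - 6*x + 3)/(x^2 - 6*x + 9)

Solve f'(x) = 0:
  f'(x) = (x^2 - 6*x + 3)/(x - 3)^2; the denominator is positive wherever f is defined, so f'(x) = 0 ⇔ x^2 - 6*x + 3 = 0.
  x^2 - 6*x + 3 = 0 has no rational roots; quadratic formula: x = (6 ± √24)/2.
  ⇒ x = 3 - sqrt(6) ≈ 0.5505, sqrt(6) + 3 ≈ 5.4495

f''(x) = 12/(x^3 - 9*x^2 + 27*x - 27)
Second-derivative test at each critical point:
  f''(0.5505) = -0.8165 < 0 → local maximum
  f''(5.4495) = 0.8165 > 0 → local minimum

Critical points: x = 3 - sqrt(6) ≈ 0.5505 (local maximum); x = sqrt(6) + 3 ≈ 5.4495 (local minimum)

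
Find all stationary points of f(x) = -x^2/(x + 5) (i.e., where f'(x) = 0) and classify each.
f'(x) = x*(-x - 10)/(x + 5)^2

Solve f'(x) = 0:
  f'(x) = -x*(x + 10)/(x + 5)^2; the denominator is positive wherever f is defined, so f'(x) = 0 ⇔ -x^2 - 10*x = 0.
  Factor: -x^2 - 10*x = -x*(x + 10) = 0.
  ⇒ x = -10, 0

f''(x) = -50/(x^3 + 15*x^2 + 75*x + 125)
Second-derivative test at each critical point:
  f''(-10) = 2/5 > 0 → local minimum
  f''(0) = -2/5 < 0 → local maximum

Critical points: x = -10 (local minimum); x = 0 (local maximum)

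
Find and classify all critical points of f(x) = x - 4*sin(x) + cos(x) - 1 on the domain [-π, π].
f'(x) = -sin(x) - 4*cos(x) + 1

Solve f'(x) = 0 on [-π, π]:
  f'(x) = 0 ⇔ -sin(x) - 4*cos(x) = -1. Write the left side as R·cos(x + φ) with R = √((-4)² + 1²) = sqrt(17), cos φ = -4*sqrt(17)/17, sin φ = sqrt(17)/17; then cos(x + φ) = -sqrt(17)/17. Solve for x and keep the solutions lying in [-π, π].
  ⇒ x = -atan(15/8) ≈ -1.0808, pi/2 ≈ 1.5708

f''(x) = 4*sin(x) - cos(x)
Second-derivative test at each critical point:
  f''(-1.0808) = -4 < 0 → local maximum
  f''(1.5708) = 4 > 0 → local minimum

Critical points: x = -atan(15/8) ≈ -1.0808 (local maximum); x = pi/2 ≈ 1.5708 (local minimum)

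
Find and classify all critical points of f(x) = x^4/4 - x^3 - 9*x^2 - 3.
f'(x) = x*(x^2 - 3*x - 18)

Solve f'(x) = 0:
  Factor: x^3 - 3*x^2 - 18*x = x*(x - 6)*(x + 3) = 0.
  ⇒ x = -3, 0, 6

f''(x) = 3*x^2 - 6*x - 18
Second-derivative test at each critical point:
  f''(-3) = 27 > 0 → local minimum
  f''(0) = -18 < 0 → local maximum
  f''(6) = 54 > 0 → local minimum

Critical points: x = -3 (local minimum); x = 0 (local maximum); x = 6 (local minimum)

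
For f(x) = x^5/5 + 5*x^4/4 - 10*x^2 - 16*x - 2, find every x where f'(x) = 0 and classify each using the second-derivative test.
f'(x) = x^4 + 5*x^3 - 20*x - 16

Solve f'(x) = 0:
  Factor: x^4 + 5*x^3 - 20*x - 16 = (x - 2)*(x + 1)*(x + 2)*(x + 4) = 0.
  ⇒ x = -4, -2, -1, 2

f''(x) = 4*x^3 + 15*x^2 - 20
Second-derivative test at each critical point:
  f''(-4) = -36 < 0 → local maximum
  f''(-2) = 8 > 0 → local minimum
  f''(-1) = -9 < 0 → local maximum
  f''(2) = 72 > 0 → local minimum

Critical points: x = -4 (local maximum); x = -2 (local minimum); x = -1 (local maximum); x = 2 (local minimum)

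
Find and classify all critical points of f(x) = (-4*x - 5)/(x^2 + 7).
f'(x) = 2*(2*x^2 + 5*x - 14)/(x^4 + 14*x^2 + 49)

Solve f'(x) = 0:
  f'(x) = 2*(2*x^2 + 5*x - 14)/(x^2 + 7)^2; the denominator is positive wherever f is defined, so f'(x) = 0 ⇔ 4*x^2 + 10*x - 28 = 0.
  Factor: 4*x^2 + 10*x - 28 = 2*(2*x^2 + 5*x - 14); 2*x^2 + 5*x - 14 = 0 has no rational roots; quadratic formula: x = (-5 ± √137)/4.
  ⇒ x = -sqrt(137)/4 - 5/4 ≈ -4.1762, -5/4 + sqrt(137)/4 ≈ 1.6762

f''(x) = 2*(-4*x^2*(4*x + 5) + (12*x + 5)*(x^2 + 7))/(x^2 + 7)^3
Second-derivative test at each critical point:
  f''(-4.1762) = -0.0392 < 0 → local maximum
  f''(1.6762) = 0.2433 > 0 → local minimum

Critical points: x = -sqrt(137)/4 - 5/4 ≈ -4.1762 (local maximum); x = -5/4 + sqrt(137)/4 ≈ 1.6762 (local minimum)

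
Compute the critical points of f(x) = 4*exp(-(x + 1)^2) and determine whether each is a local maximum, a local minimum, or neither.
f'(x) = 8*(-x - 1)*exp(-(x + 1)^2)

Solve f'(x) = 0:
  f'(x) = (-8*x - 8)·exp(-(x + 1)^2) and exp(-(x + 1)^2) > 0 for every x, so f'(x) = 0 ⇔ -8*x - 8 = 0.
  Factor: -8*x - 8 = -8*(x + 1) = 0.
  ⇒ x = -1

f''(x) = 8*(2*(x + 1)^2 - 1)*exp(-(x + 1)^2)
Second-derivative test at each critical point:
  f''(-1) = -8 < 0 → local maximum

Critical points: x = -1 (local maximum)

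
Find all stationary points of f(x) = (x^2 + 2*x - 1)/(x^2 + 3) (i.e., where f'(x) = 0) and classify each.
f'(x) = 2*(-x^2 + 4*x + 3)/(x^4 + 6*x^2 + 9)

Solve f'(x) = 0:
  f'(x) = -2*(x^2 - 4*x - 3)/(x^2 + 3)^2; the denominator is positive wherever f is defined, so f'(x) = 0 ⇔ -2*x^2 + 8*x + 6 = 0.
  Factor: -2*x^2 + 8*x + 6 = -2*(x^2 - 4*x - 3); x^2 - 4*x - 3 = 0 has no rational roots; quadratic formula: x = (4 ± √28)/2.
  ⇒ x = 2 - sqrt(7) ≈ -0.6458, 2 + sqrt(7) ≈ 4.6458

f''(x) = 4*(x^3 - 6*x^2 - 9*x + 6)/(x^6 + 9*x^4 + 27*x^2 + 27)
Second-derivative test at each critical point:
  f''(-0.6458) = 0.9064 > 0 → local minimum
  f''(4.6458) = -0.0175 < 0 → local maximum

Critical points: x = 2 - sqrt(7) ≈ -0.6458 (local minimum); x = 2 + sqrt(7) ≈ 4.6458 (local maximum)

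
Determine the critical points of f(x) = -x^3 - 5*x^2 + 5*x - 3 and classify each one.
f'(x) = -3*x^2 - 10*x + 5

Solve f'(x) = 0:
  3*x^2 + 10*x - 5 = 0 has no rational roots; quadratic formula: x = (-10 ± √160)/6.
  ⇒ x = -2*sqrt(10)/3 - 5/3 ≈ -3.7749, -5/3 + 2*sqrt(10)/3 ≈ 0.4415

f''(x) = -6*x - 10
Second-derivative test at each critical point:
  f''(-3.7749) = 12.6491 > 0 → local minimum
  f''(0.4415) = -12.6491 < 0 → local maximum

Critical points: x = -2*sqrt(10)/3 - 5/3 ≈ -3.7749 (local minimum); x = -5/3 + 2*sqrt(10)/3 ≈ 0.4415 (local maximum)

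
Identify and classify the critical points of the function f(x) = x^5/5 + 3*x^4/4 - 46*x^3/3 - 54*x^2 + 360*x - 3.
f'(x) = x^4 + 3*x^3 - 46*x^2 - 108*x + 360

Solve f'(x) = 0:
  Factor: x^4 + 3*x^3 - 46*x^2 - 108*x + 360 = (x - 6)*(x - 2)*(x + 5)*(x + 6) = 0.
  ⇒ x = -6, -5, 2, 6

f''(x) = 4*x^3 + 9*x^2 - 92*x - 108
Second-derivative test at each critical point:
  f''(-6) = -96 < 0 → local maximum
  f''(-5) = 77 > 0 → local minimum
  f''(2) = -224 < 0 → local maximum
  f''(6) = 528 > 0 → local minimum

Critical points: x = -6 (local maximum); x = -5 (local minimum); x = 2 (local maximum); x = 6 (local minimum)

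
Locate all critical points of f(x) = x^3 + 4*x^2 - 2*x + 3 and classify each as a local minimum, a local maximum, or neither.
f'(x) = 3*x^2 + 8*x - 2

Solve f'(x) = 0:
  3*x^2 + 8*x - 2 = 0 has no rational roots; quadratic formula: x = (-8 ± √88)/6.
  ⇒ x = -sqrt(22)/3 - 4/3 ≈ -2.8968, -4/3 + sqrt(22)/3 ≈ 0.2301

f''(x) = 6*x + 8
Second-derivative test at each critical point:
  f''(-2.8968) = -9.3808 < 0 → local maximum
  f''(0.2301) = 9.3808 > 0 → local minimum

Critical points: x = -sqrt(22)/3 - 4/3 ≈ -2.8968 (local maximum); x = -4/3 + sqrt(22)/3 ≈ 0.2301 (local minimum)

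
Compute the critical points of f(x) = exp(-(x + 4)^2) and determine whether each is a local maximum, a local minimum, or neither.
f'(x) = 2*(-x - 4)*exp(-(x + 4)^2)

Solve f'(x) = 0:
  f'(x) = (-2*x - 8)·exp(-(x + 4)^2) and exp(-(x + 4)^2) > 0 for every x, so f'(x) = 0 ⇔ -2*x - 8 = 0.
  Factor: -2*x - 8 = -2*(x + 4) = 0.
  ⇒ x = -4

f''(x) = 2*(2*(x + 4)^2 - 1)*exp(-(x + 4)^2)
Second-derivative test at each critical point:
  f''(-4) = -2 < 0 → local maximum

Critical points: x = -4 (local maximum)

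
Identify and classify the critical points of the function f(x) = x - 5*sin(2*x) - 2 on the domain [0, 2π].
f'(x) = 1 - 10*cos(2*x)

Solve f'(x) = 0 on [0, 2π]:
  f'(x) = 0 ⇔ cos(2*x) = 1/10, i.e. 2*x = ±arccos(1/10) + 2nπ; keep the solutions lying in [0, 2π].
  ⇒ x = acos(1/10)/2 ≈ 0.7353, pi - acos(1/10)/2 ≈ 2.4063, acos(1/10)/2 + pi ≈ 3.8769, -acos(1/10)/2 + 2*pi ≈ 5.5479

f''(x) = 20*sin(2*x)
Second-derivative test at each critical point:
  f''(0.7353) = 19.8997 > 0 → local minimum
  f''(2.4063) = -19.8997 < 0 → local maximum
  f''(3.8769) = 19.8997 > 0 → local minimum
  f''(5.5479) = -19.8997 < 0 → local maximum

Critical points: x = acos(1/10)/2 ≈ 0.7353 (local minimum); x = pi - acos(1/10)/2 ≈ 2.4063 (local maximum); x = acos(1/10)/2 + pi ≈ 3.8769 (local minimum); x = -acos(1/10)/2 + 2*pi ≈ 5.5479 (local maximum)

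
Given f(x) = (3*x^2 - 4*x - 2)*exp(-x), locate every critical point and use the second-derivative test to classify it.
f'(x) = (-3*x^2 + 10*x - 2)*exp(-x)

Solve f'(x) = 0:
  f'(x) = (-3*x^2 + 10*x - 2)·exp(-x) and exp(-x) > 0 for every x, so f'(x) = 0 ⇔ -3*x^2 + 10*x - 2 = 0.
  3*x^2 - 10*x + 2 = 0 has no rational roots; quadratic formula: x = (10 ± √76)/6.
  ⇒ x = 5/3 - sqrt(19)/3 ≈ 0.2137, sqrt(19)/3 + 5/3 ≈ 3.1196

f''(x) = (3*x^2 - 16*x + 12)*exp(-x)
Second-derivative test at each critical point:
  f''(0.2137) = 7.0404 > 0 → local minimum
  f''(3.1196) = -0.3851 < 0 → local maximum

Critical points: x = 5/3 - sqrt(19)/3 ≈ 0.2137 (local minimum); x = sqrt(19)/3 + 5/3 ≈ 3.1196 (local maximum)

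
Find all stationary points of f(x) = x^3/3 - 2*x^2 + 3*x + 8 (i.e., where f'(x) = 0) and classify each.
f'(x) = x^2 - 4*x + 3

Solve f'(x) = 0:
  Factor: x^2 - 4*x + 3 = (x - 3)*(x - 1) = 0.
  ⇒ x = 1, 3

f''(x) = 2*x - 4
Second-derivative test at each critical point:
  f''(1) = -2 < 0 → local maximum
  f''(3) = 2 > 0 → local minimum

Critical points: x = 1 (local maximum); x = 3 (local minimum)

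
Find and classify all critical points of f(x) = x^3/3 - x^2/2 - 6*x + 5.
f'(x) = x^2 - x - 6

Solve f'(x) = 0:
  Factor: x^2 - x - 6 = (x - 3)*(x + 2) = 0.
  ⇒ x = -2, 3

f''(x) = 2*x - 1
Second-derivative test at each critical point:
  f''(-2) = -5 < 0 → local maximum
  f''(3) = 5 > 0 → local minimum

Critical points: x = -2 (local maximum); x = 3 (local minimum)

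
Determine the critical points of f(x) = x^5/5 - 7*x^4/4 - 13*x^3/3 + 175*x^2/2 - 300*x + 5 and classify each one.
f'(x) = x^4 - 7*x^3 - 13*x^2 + 175*x - 300

Solve f'(x) = 0:
  Factor: x^4 - 7*x^3 - 13*x^2 + 175*x - 300 = (x - 5)*(x - 4)*(x - 3)*(x + 5) = 0.
  ⇒ x = -5, 3, 4, 5

f''(x) = 4*x^3 - 21*x^2 - 26*x + 175
Second-derivative test at each critical point:
  f''(-5) = -720 < 0 → local maximum
  f''(3) = 16 > 0 → local minimum
  f''(4) = -9 < 0 → local maximum
  f''(5) = 20 > 0 → local minimum

Critical points: x = -5 (local maximum); x = 3 (local minimum); x = 4 (local maximum); x = 5 (local minimum)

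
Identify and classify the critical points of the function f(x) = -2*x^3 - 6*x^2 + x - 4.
f'(x) = -6*x^2 - 12*x + 1

Solve f'(x) = 0:
  6*x^2 + 12*x - 1 = 0 has no rational roots; quadratic formula: x = (-12 ± √168)/12.
  ⇒ x = -sqrt(42)/6 - 1 ≈ -2.0801, -1 + sqrt(42)/6 ≈ 0.0801

f''(x) = -12*x - 12
Second-derivative test at each critical point:
  f''(-2.0801) = 12.9615 > 0 → local minimum
  f''(0.0801) = -12.9615 < 0 → local maximum

Critical points: x = -sqrt(42)/6 - 1 ≈ -2.0801 (local minimum); x = -1 + sqrt(42)/6 ≈ 0.0801 (local maximum)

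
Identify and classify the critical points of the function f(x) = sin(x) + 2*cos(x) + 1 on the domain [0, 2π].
f'(x) = -2*sin(x) + cos(x)

Solve f'(x) = 0 on [0, 2π]:
  f'(x) = 0 ⇔ cos(x) = 2*sin(x) ⇔ tan(x) = 1/2, i.e. x = arctan(1/2) + nπ; keep the solutions lying in [0, 2π].
  ⇒ x = atan(1/2) ≈ 0.4636, atan(1/2) + pi ≈ 3.6052

f''(x) = -sin(x) - 2*cos(x)
Second-derivative test at each critical point:
  f''(0.4636) = -2.2361 < 0 → local maximum
  f''(3.6052) = 2.2361 > 0 → local minimum

Critical points: x = atan(1/2) ≈ 0.4636 (local maximum); x = atan(1/2) + pi ≈ 3.6052 (local minimum)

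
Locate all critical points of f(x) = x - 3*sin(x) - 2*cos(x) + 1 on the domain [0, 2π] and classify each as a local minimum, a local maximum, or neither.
f'(x) = 2*sin(x) - 3*cos(x) + 1

Solve f'(x) = 0 on [0, 2π]:
  f'(x) = 0 ⇔ 2*sin(x) - 3*cos(x) = -1. Write the left side as R·cos(x + φ) with R = √((-3)² + (-2)²) = sqrt(13), cos φ = -3*sqrt(13)/13, sin φ = -2*sqrt(13)/13; then cos(x + φ) = -sqrt(13)/13. Solve for x and keep the solutions lying in [0, 2π].
  ⇒ x = atan((-2 + 6*sqrt(3))/(3 + 4*sqrt(3))) ≈ 0.7018, atan((-6*sqrt(3) - 2)/(3 - 4*sqrt(3))) + pi ≈ 4.4054

f''(x) = 3*sin(x) + 2*cos(x)
Second-derivative test at each critical point:
  f''(0.7018) = 3.4641 > 0 → local minimum
  f''(4.4054) = -3.4641 < 0 → local maximum

Critical points: x = atan((-2 + 6*sqrt(3))/(3 + 4*sqrt(3))) ≈ 0.7018 (local minimum); x = atan((-6*sqrt(3) - 2)/(3 - 4*sqrt(3))) + pi ≈ 4.4054 (local maximum)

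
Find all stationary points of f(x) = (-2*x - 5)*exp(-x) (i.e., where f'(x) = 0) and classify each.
f'(x) = (2*x + 3)*exp(-x)

Solve f'(x) = 0:
  f'(x) = (2*x + 3)·exp(-x) and exp(-x) > 0 for every x, so f'(x) = 0 ⇔ 2*x + 3 = 0.
  2*x + 3 = 0.
  ⇒ x = -3/2

f''(x) = (-2*x - 1)*exp(-x)
Second-derivative test at each critical point:
  f''(-3/2) = 8.9634 > 0 → local minimum

Critical points: x = -3/2 (local minimum)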